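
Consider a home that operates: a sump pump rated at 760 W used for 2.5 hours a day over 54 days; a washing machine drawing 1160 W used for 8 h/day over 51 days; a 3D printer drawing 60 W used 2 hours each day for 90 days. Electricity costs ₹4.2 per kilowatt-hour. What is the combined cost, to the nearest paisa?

₹2464.06

sump pump: Runtime = 2.5 h/day × 54 days = 135 h
sump pump: 0.76 kW × 135 h = 102.6 kWh
washing machine: Runtime = 8 h/day × 51 days = 408 h
washing machine: 1.16 kW × 408 h = 473.28 kWh
3D printer: Runtime = 2 h/day × 90 days = 180 h
3D printer: 0.06 kW × 180 h = 10.8 kWh
Total energy = 586.68 kWh
Cost = 586.68 × ₹4.2 = ₹2464.06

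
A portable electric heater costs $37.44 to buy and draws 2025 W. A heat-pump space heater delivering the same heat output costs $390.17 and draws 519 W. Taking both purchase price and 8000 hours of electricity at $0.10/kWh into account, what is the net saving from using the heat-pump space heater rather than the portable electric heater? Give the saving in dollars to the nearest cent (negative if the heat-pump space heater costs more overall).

portable electric heater: $37.44 + (2025/1000) kW × 8000 h × $0.10 = $37.44 + $1620 = $1657.44
heat-pump space heater: $390.17 + (519/1000) kW × 8000 h × $0.10 = $390.17 + $415.2 = $805.37
Saving = $1657.44 − $805.37 = $852.07

$852.07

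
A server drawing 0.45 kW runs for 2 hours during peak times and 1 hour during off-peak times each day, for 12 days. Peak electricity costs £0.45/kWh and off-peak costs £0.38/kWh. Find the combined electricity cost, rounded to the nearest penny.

Peak energy = 0.45 kW × 2 h × 12 = 10.8 kWh
Off-peak energy = 0.45 kW × 1 h × 12 = 5.4 kWh
Cost = 10.8 × £0.45 + 5.4 × £0.38 = £4.86 + £2.052 = £6.91

£6.91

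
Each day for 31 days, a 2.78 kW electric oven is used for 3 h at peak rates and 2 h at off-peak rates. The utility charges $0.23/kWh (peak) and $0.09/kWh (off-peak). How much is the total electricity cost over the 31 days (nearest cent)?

$74.98

Peak energy = 2.78 kW × 3 h × 31 = 258.54 kWh
Off-peak energy = 2.78 kW × 2 h × 31 = 172.36 kWh
Cost = 258.54 × $0.23 + 172.36 × $0.09 = $59.4642 + $15.5124 = $74.98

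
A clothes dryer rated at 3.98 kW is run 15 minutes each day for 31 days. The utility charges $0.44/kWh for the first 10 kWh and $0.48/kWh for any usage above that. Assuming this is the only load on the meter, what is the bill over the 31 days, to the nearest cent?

Runtime = 15 min × 31 = 465 min = 7.75 h
Energy = 3.98 kW × 7.75 h = 30.845 kWh
Tier 1 (0–10 kWh): 10 × $0.44 = $4.4
Above 10 kWh: 20.845 × $0.48 = $10.0056
Bill = $14.41

$14.41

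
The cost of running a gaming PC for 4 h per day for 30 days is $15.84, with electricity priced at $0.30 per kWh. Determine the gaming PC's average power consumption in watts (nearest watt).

440 W

Energy = $15.84 ÷ $0.30/kWh = 52.8 kWh
Runtime = 4 h/day × 30 days = 120 h
Power = 52.8 kWh ÷ 120 h = 0.44 kW = 440 W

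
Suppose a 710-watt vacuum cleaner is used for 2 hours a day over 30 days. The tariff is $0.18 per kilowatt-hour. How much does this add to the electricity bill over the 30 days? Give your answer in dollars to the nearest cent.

Runtime = 2 h/day × 30 days = 60 h
Energy = 0.71 kW × 60 h = 42.6 kWh
Cost = 42.6 kWh × $0.18/kWh = $7.67

$7.67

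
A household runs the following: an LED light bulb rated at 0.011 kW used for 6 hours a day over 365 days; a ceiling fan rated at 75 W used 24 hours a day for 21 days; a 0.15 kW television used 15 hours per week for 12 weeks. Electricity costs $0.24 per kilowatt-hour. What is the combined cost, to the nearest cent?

LED light bulb: Runtime = 6 h/day × 365 days = 2190 h
LED light bulb: 0.011 kW × 2190 h = 24.09 kWh
ceiling fan: Runtime = 24 h × 21 = 504 h
ceiling fan: 0.075 kW × 504 h = 37.8 kWh
television: Runtime = 15 h/week × 12 weeks = 180 h
television: 0.15 kW × 180 h = 27 kWh
Total energy = 88.89 kWh
Cost = 88.89 × $0.24 = $21.33

$21.33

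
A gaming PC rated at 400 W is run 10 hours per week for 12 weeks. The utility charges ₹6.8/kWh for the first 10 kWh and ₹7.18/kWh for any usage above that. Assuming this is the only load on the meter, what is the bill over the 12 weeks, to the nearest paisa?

₹340.84

Runtime = 10 h/week × 12 weeks = 120 h
Energy = 0.4 kW × 120 h = 48 kWh
Tier 1 (0–10 kWh): 10 × ₹6.8 = ₹68
Above 10 kWh: 38 × ₹7.18 = ₹272.84
Bill = ₹340.84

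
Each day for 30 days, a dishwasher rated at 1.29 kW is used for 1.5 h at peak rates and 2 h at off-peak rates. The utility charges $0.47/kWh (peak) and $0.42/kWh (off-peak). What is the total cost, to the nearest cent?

$59.79

Peak energy = 1.29 kW × 1.5 h × 30 = 58.05 kWh
Off-peak energy = 1.29 kW × 2 h × 30 = 77.4 kWh
Cost = 58.05 × $0.47 + 77.4 × $0.42 = $27.2835 + $32.508 = $59.79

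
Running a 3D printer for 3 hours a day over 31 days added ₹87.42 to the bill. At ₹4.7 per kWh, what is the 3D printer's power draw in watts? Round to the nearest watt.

Energy = ₹87.42 ÷ ₹4.7/kWh = 18.6 kWh
Runtime = 3 h/day × 31 days = 93 h
Power = 18.6 kWh ÷ 93 h = 0.2 kW = 200 W

200 W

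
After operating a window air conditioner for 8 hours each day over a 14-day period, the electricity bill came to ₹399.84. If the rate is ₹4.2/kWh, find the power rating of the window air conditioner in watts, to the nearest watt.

850 W

Energy = ₹399.84 ÷ ₹4.2/kWh = 95.2 kWh
Runtime = 8 h/day × 14 days = 112 h
Power = 95.2 kWh ÷ 112 h = 0.85 kW = 850 W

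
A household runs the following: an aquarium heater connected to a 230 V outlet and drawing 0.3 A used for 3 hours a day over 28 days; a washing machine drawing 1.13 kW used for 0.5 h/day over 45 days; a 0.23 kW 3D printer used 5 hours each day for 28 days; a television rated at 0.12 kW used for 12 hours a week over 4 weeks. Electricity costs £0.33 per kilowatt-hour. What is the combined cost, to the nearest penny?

aquarium heater: Power = 0.3 A × 230 V = 69 W = 0.069 kW
aquarium heater: Runtime = 3 h/day × 28 days = 84 h
aquarium heater: 0.069 kW × 84 h = 5.796 kWh
washing machine: Runtime = 0.5 h/day × 45 days = 22.5 h
washing machine: 1.13 kW × 22.5 h = 25.425 kWh
3D printer: Runtime = 5 h/day × 28 days = 140 h
3D printer: 0.23 kW × 140 h = 32.2 kWh
television: Runtime = 12 h/week × 4 weeks = 48 h
television: 0.12 kW × 48 h = 5.76 kWh
Total energy = 69.181 kWh
Cost = 69.181 × £0.33 = £22.83

£22.83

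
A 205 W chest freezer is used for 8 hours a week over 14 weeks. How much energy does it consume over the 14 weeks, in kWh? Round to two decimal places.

Runtime = 8 h/week × 14 weeks = 112 h
Energy = 0.205 kW × 112 h = 22.96 kWh

22.96 kWh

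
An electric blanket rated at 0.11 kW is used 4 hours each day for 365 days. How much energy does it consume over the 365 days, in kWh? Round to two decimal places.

160.60 kWh

Runtime = 4 h/day × 365 days = 1460 h
Energy = 0.11 kW × 1460 h = 160.6 kWh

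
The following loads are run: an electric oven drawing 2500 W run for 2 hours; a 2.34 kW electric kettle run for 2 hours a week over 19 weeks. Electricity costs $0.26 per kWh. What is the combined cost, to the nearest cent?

electric oven: 2.5 kW × 2 h = 5 kWh
electric kettle: Runtime = 2 h/week × 19 weeks = 38 h
electric kettle: 2.34 kW × 38 h = 88.92 kWh
Total energy = 93.92 kWh
Cost = 93.92 × $0.26 = $24.42

$24.42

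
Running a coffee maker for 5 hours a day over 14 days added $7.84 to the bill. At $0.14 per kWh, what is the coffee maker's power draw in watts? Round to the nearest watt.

800 W

Energy = $7.84 ÷ $0.14/kWh = 56 kWh
Runtime = 5 h/day × 14 days = 70 h
Power = 56 kWh ÷ 70 h = 0.8 kW = 800 W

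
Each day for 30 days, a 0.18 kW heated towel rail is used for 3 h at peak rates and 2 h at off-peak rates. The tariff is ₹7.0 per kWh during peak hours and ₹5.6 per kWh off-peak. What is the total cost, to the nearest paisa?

Peak energy = 0.18 kW × 3 h × 30 = 16.2 kWh
Off-peak energy = 0.18 kW × 2 h × 30 = 10.8 kWh
Cost = 16.2 × ₹7.0 + 10.8 × ₹5.6 = ₹113.4 + ₹60.48 = ₹173.88

₹173.88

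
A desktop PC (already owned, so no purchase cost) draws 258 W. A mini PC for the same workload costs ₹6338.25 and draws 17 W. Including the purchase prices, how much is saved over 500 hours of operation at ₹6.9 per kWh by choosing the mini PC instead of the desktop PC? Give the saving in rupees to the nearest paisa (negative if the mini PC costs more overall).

desktop PC: ₹0.00 + (258/1000) kW × 500 h × ₹6.9 = ₹0.00 + ₹890.1 = ₹890.1
mini PC: ₹6338.25 + (17/1000) kW × 500 h × ₹6.9 = ₹6338.25 + ₹58.65 = ₹6396.9
Saving = ₹890.1 − ₹6396.9 = −₹5506.8

-₹5506.80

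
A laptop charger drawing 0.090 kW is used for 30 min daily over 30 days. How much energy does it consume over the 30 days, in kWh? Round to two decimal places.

Runtime = 30 min × 30 = 900 min = 15 h
Energy = 0.09 kW × 15 h = 1.35 kWh

1.35 kWh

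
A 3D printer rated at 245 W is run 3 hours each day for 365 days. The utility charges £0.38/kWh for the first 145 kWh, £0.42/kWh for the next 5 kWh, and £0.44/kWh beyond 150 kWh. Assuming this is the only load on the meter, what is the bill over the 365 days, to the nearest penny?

£109.24

Runtime = 3 h/day × 365 days = 1095 h
Energy = 0.245 kW × 1095 h = 268.275 kWh
Tier 1 (0–145 kWh): 145 × £0.38 = £55.1
Tier 2 (145–150 kWh): 5 × £0.42 = £2.1
Above 150 kWh: 118.275 × £0.44 = £52.041
Bill = £109.24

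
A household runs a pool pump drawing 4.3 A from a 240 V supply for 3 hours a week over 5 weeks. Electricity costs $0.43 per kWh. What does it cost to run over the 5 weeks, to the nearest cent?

$6.66

Power = 4.3 A × 240 V = 1032 W = 1.032 kW
Runtime = 3 h/week × 5 weeks = 15 h
Energy = 1.032 kW × 15 h = 15.48 kWh
Cost = 15.48 kWh × $0.43/kWh = $6.66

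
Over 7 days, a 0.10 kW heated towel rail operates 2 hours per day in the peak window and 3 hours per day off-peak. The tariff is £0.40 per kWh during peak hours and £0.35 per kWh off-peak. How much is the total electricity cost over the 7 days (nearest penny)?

Peak energy = 0.1 kW × 2 h × 7 = 1.4 kWh
Off-peak energy = 0.1 kW × 3 h × 7 = 2.1 kWh
Cost = 1.4 × £0.40 + 2.1 × £0.35 = £0.56 + £0.735 = £1.30

£1.30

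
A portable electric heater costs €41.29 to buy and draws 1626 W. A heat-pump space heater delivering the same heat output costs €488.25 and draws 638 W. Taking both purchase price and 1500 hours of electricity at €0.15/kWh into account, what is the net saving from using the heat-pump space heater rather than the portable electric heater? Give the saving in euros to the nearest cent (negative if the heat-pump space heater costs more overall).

portable electric heater: €41.29 + (1626/1000) kW × 1500 h × €0.15 = €41.29 + €365.85 = €407.14
heat-pump space heater: €488.25 + (638/1000) kW × 1500 h × €0.15 = €488.25 + €143.55 = €631.8
Saving = €407.14 − €631.8 = −€224.66

-€224.66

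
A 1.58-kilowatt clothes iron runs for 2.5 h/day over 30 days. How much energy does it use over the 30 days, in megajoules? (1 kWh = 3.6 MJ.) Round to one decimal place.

426.6 MJ

Runtime = 2.5 h/day × 30 days = 75 h
Energy = 1.58 kW × 75 h = 118.5 kWh
= 118.5 × 3.6 MJ = 426.6 MJ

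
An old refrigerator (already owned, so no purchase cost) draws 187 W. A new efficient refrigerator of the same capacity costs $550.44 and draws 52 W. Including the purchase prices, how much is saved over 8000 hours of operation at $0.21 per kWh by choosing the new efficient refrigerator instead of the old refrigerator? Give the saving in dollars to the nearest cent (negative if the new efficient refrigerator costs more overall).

old refrigerator: $0.00 + (187/1000) kW × 8000 h × $0.21 = $0.00 + $314.16 = $314.16
new efficient refrigerator: $550.44 + (52/1000) kW × 8000 h × $0.21 = $550.44 + $87.36 = $637.8
Saving = $314.16 − $637.8 = −$323.64

-$323.64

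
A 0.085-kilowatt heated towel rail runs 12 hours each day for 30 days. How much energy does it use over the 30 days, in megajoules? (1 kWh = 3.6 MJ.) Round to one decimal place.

110.2 MJ

Runtime = 12 h/day × 30 days = 360 h
Energy = 0.085 kW × 360 h = 30.6 kWh
= 30.6 × 3.6 MJ = 110.2 MJ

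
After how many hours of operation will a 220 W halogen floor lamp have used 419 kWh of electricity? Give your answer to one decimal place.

Hours = 419 kWh ÷ 0.22 kW = 1904.5 h

1904.5 h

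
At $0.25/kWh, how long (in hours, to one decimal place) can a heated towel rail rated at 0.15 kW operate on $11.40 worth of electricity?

304.0 h

Energy available = $11.40 ÷ $0.25/kWh = 45.6 kWh
Hours = 45.6 kWh ÷ 0.15 kW = 304.0 h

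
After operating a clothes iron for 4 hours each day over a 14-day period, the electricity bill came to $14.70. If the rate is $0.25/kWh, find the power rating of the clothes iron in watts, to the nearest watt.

1050 W

Energy = $14.70 ÷ $0.25/kWh = 58.8 kWh
Runtime = 4 h/day × 14 days = 56 h
Power = 58.8 kWh ÷ 56 h = 1.05 kW = 1050 W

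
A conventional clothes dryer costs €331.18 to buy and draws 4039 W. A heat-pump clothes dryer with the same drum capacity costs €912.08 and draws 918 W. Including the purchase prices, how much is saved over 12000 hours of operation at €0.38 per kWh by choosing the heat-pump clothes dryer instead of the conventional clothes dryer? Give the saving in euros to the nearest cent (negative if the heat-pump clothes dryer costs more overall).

€13650.86

conventional clothes dryer: €331.18 + (4039/1000) kW × 12000 h × €0.38 = €331.18 + €18417.84 = €18749.02
heat-pump clothes dryer: €912.08 + (918/1000) kW × 12000 h × €0.38 = €912.08 + €4186.08 = €5098.16
Saving = €18749.02 − €5098.16 = €13650.86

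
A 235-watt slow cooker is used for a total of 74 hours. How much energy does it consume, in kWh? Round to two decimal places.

17.39 kWh

Energy = 0.235 kW × 74 h = 17.39 kWh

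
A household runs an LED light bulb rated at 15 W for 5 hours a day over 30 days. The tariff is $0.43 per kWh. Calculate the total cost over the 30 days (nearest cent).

$0.97

Runtime = 5 h/day × 30 days = 150 h
Energy = 0.015 kW × 150 h = 2.25 kWh
Cost = 2.25 kWh × $0.43/kWh = $0.97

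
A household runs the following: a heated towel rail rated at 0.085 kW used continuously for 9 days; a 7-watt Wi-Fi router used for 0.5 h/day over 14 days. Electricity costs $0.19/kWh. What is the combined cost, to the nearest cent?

$3.50

heated towel rail: Runtime = 24 h × 9 = 216 h
heated towel rail: 0.085 kW × 216 h = 18.36 kWh
Wi-Fi router: Runtime = 0.5 h/day × 14 days = 7 h
Wi-Fi router: 0.007 kW × 7 h = 0.049 kWh
Total energy = 18.409 kWh
Cost = 18.409 × $0.19 = $3.50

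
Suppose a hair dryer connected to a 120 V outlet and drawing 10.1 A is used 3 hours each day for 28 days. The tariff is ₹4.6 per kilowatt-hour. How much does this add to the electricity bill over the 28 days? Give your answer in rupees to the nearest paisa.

₹468.32

Power = 10.1 A × 120 V = 1212 W = 1.212 kW
Runtime = 3 h/day × 28 days = 84 h
Energy = 1.212 kW × 84 h = 101.808 kWh
Cost = 101.808 kWh × ₹4.6/kWh = ₹468.32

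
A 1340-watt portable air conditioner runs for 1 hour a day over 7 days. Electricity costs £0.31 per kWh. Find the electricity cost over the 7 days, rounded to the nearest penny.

£2.91

Runtime = 1 h/day × 7 days = 7 h
Energy = 1.34 kW × 7 h = 9.38 kWh
Cost = 9.38 kWh × £0.31/kWh = £2.91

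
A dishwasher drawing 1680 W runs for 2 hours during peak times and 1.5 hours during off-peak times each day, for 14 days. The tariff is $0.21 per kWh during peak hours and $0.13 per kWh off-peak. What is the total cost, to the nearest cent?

Peak energy = 1.68 kW × 2 h × 14 = 47.04 kWh
Off-peak energy = 1.68 kW × 1.5 h × 14 = 35.28 kWh
Cost = 47.04 × $0.21 + 35.28 × $0.13 = $9.8784 + $4.5864 = $14.46

$14.46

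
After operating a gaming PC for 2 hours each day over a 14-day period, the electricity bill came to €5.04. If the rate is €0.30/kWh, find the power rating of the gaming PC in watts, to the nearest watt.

600 W

Energy = €5.04 ÷ €0.30/kWh = 16.8 kWh
Runtime = 2 h/day × 14 days = 28 h
Power = 16.8 kWh ÷ 28 h = 0.6 kW = 600 W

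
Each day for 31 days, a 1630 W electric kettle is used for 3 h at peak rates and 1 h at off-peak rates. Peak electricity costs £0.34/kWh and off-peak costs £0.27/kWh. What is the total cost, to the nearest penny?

Peak energy = 1.63 kW × 3 h × 31 = 151.59 kWh
Off-peak energy = 1.63 kW × 1 h × 31 = 50.53 kWh
Cost = 151.59 × £0.34 + 50.53 × £0.27 = £51.5406 + £13.6431 = £65.18

£65.18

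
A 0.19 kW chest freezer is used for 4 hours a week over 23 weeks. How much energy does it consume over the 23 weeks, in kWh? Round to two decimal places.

17.48 kWh

Runtime = 4 h/week × 23 weeks = 92 h
Energy = 0.19 kW × 92 h = 17.48 kWh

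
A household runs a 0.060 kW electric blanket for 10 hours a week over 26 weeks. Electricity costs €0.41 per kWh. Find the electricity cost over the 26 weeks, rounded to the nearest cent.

Runtime = 10 h/week × 26 weeks = 260 h
Energy = 0.06 kW × 260 h = 15.6 kWh
Cost = 15.6 kWh × €0.41/kWh = €6.40

€6.40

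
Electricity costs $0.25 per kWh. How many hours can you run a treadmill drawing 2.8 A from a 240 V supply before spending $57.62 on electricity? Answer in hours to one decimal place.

Power = 2.8 A × 240 V = 672 W = 0.672 kW
Energy available = $57.62 ÷ $0.25/kWh = 230.48 kWh
Hours = 230.48 kWh ÷ 0.672 kW = 343.0 h

343.0 h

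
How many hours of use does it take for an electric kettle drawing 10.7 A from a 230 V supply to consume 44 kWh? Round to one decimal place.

Power = 10.7 A × 230 V = 2461 W = 2.461 kW
Hours = 44 kWh ÷ 2.461 kW = 17.9 h

17.9 h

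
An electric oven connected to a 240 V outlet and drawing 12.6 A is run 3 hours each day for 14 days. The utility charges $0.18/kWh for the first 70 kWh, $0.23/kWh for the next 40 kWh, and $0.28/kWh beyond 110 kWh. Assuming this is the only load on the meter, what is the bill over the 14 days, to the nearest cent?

Power = 12.6 A × 240 V = 3024 W = 3.024 kW
Runtime = 3 h/day × 14 days = 42 h
Energy = 3.024 kW × 42 h = 127.008 kWh
Tier 1 (0–70 kWh): 70 × $0.18 = $12.6
Tier 2 (70–110 kWh): 40 × $0.23 = $9.2
Above 110 kWh: 17.008 × $0.28 = $4.76224
Bill = $26.56

$26.56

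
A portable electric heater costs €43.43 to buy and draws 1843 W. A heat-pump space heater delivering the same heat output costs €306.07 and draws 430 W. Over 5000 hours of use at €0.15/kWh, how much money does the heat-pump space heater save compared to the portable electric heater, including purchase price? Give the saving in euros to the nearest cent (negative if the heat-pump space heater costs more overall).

portable electric heater: €43.43 + (1843/1000) kW × 5000 h × €0.15 = €43.43 + €1382.25 = €1425.68
heat-pump space heater: €306.07 + (430/1000) kW × 5000 h × €0.15 = €306.07 + €322.5 = €628.57
Saving = €1425.68 − €628.57 = €797.11

€797.11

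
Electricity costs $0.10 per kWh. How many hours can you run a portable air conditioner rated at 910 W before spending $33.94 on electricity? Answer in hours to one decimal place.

Energy available = $33.94 ÷ $0.10/kWh = 339.4 kWh
Hours = 339.4 kWh ÷ 0.91 kW = 373.0 h

373.0 h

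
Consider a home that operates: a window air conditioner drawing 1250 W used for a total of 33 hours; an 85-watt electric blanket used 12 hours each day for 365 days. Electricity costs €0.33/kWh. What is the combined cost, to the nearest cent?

window air conditioner: 1.25 kW × 33 h = 41.25 kWh
electric blanket: Runtime = 12 h/day × 365 days = 4380 h
electric blanket: 0.085 kW × 4380 h = 372.3 kWh
Total energy = 413.55 kWh
Cost = 413.55 × €0.33 = €136.47

€136.47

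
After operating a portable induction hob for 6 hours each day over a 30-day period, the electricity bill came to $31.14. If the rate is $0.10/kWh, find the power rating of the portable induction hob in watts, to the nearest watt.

Energy = $31.14 ÷ $0.10/kWh = 311.4 kWh
Runtime = 6 h/day × 30 days = 180 h
Power = 311.4 kWh ÷ 180 h = 1.73 kW = 1730 W

1730 W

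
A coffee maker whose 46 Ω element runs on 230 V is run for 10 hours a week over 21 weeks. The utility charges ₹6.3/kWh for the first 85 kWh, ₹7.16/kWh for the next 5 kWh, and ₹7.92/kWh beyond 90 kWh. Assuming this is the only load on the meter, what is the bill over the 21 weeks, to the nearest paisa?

₹1771.18

Power = V²/R = 230²/46 = 1150 W = 1.15 kW
Runtime = 10 h/week × 21 weeks = 210 h
Energy = 1.15 kW × 210 h = 241.5 kWh
Tier 1 (0–85 kWh): 85 × ₹6.3 = ₹535.5
Tier 2 (85–90 kWh): 5 × ₹7.16 = ₹35.8
Above 90 kWh: 151.5 × ₹7.92 = ₹1199.88
Bill = ₹1771.18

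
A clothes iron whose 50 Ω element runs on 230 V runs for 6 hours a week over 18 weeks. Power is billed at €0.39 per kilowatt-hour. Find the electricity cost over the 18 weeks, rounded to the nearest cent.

€44.56

Power = V²/R = 230²/50 = 1058 W = 1.058 kW
Runtime = 6 h/week × 18 weeks = 108 h
Energy = 1.058 kW × 108 h = 114.264 kWh
Cost = 114.264 kWh × €0.39/kWh = €44.56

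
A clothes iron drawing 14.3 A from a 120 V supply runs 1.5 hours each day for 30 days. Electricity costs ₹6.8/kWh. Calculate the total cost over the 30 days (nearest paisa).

Power = 14.3 A × 120 V = 1716 W = 1.716 kW
Runtime = 1.5 h/day × 30 days = 45 h
Energy = 1.716 kW × 45 h = 77.22 kWh
Cost = 77.22 kWh × ₹6.8/kWh = ₹525.10

₹525.10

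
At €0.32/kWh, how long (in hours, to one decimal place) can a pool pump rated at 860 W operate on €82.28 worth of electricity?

299.0 h

Energy available = €82.28 ÷ €0.32/kWh = 257.125 kWh
Hours = 257.125 kWh ÷ 0.86 kW = 299.0 h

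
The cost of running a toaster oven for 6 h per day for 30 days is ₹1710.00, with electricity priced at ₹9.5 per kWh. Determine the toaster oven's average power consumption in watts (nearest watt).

Energy = ₹1710.00 ÷ ₹9.5/kWh = 180 kWh
Runtime = 6 h/day × 30 days = 180 h
Power = 180 kWh ÷ 180 h = 1 kW = 1000 W

1000 W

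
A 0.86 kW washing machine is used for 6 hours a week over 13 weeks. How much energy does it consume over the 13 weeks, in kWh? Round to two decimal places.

Runtime = 6 h/week × 13 weeks = 78 h
Energy = 0.86 kW × 78 h = 67.08 kWh

67.08 kWh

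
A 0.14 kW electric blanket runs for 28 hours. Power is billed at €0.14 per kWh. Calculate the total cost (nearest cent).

Energy = 0.14 kW × 28 h = 3.92 kWh
Cost = 3.92 kWh × €0.14/kWh = €0.55

€0.55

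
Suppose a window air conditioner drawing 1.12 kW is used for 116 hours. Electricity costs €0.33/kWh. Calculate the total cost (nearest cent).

€42.87

Energy = 1.12 kW × 116 h = 129.92 kWh
Cost = 129.92 kWh × €0.33/kWh = €42.87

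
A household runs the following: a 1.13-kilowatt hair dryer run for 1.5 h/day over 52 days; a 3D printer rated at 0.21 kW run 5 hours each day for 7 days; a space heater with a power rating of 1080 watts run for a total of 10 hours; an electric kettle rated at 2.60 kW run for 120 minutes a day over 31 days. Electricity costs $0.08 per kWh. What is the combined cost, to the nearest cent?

$21.40

hair dryer: Runtime = 1.5 h/day × 52 days = 78 h
hair dryer: 1.13 kW × 78 h = 88.14 kWh
3D printer: Runtime = 5 h/day × 7 days = 35 h
3D printer: 0.21 kW × 35 h = 7.35 kWh
space heater: 1.08 kW × 10 h = 10.8 kWh
electric kettle: Runtime = 120 min × 31 = 3720 min = 62 h
electric kettle: 2.6 kW × 62 h = 161.2 kWh
Total energy = 267.49 kWh
Cost = 267.49 × $0.08 = $21.40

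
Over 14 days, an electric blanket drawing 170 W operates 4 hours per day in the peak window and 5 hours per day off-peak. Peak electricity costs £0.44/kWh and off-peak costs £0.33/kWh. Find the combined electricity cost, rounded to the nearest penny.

£8.12

Peak energy = 0.17 kW × 4 h × 14 = 9.52 kWh
Off-peak energy = 0.17 kW × 5 h × 14 = 11.9 kWh
Cost = 9.52 × £0.44 + 11.9 × £0.33 = £4.1888 + £3.927 = £8.12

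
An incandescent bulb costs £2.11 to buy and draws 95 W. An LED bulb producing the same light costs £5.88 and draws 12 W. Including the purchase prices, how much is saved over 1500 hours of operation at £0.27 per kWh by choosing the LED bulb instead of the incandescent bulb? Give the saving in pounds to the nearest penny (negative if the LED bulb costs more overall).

£29.85

incandescent bulb: £2.11 + (95/1000) kW × 1500 h × £0.27 = £2.11 + £38.475 = £40.585
LED bulb: £5.88 + (12/1000) kW × 1500 h × £0.27 = £5.88 + £4.86 = £10.74
Saving = £40.585 − £10.74 = £29.845 → £29.85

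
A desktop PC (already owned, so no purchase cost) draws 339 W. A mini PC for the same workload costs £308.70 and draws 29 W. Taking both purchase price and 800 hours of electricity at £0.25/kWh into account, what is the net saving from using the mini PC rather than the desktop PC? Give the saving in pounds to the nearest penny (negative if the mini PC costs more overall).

-£246.70

desktop PC: £0.00 + (339/1000) kW × 800 h × £0.25 = £0.00 + £67.8 = £67.8
mini PC: £308.70 + (29/1000) kW × 800 h × £0.25 = £308.70 + £5.8 = £314.5
Saving = £67.8 − £314.5 = −£246.7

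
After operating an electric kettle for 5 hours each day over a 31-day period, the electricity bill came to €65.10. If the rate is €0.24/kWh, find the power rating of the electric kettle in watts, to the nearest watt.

Energy = €65.10 ÷ €0.24/kWh = 271.25 kWh
Runtime = 5 h/day × 31 days = 155 h
Power = 271.25 kWh ÷ 155 h = 1.75 kW = 1750 W

1750 W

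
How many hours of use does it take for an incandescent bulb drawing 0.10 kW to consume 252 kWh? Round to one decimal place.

2520.0 h

Hours = 252 kWh ÷ 0.1 kW = 2520.0 h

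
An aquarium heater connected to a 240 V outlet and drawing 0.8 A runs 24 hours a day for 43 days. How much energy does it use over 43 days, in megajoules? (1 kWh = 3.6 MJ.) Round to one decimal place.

Power = 0.8 A × 240 V = 192 W = 0.192 kW
Runtime = 24 h × 43 = 1032 h
Energy = 0.192 kW × 1032 h = 198.144 kWh
= 198.144 × 3.6 MJ = 713.3 MJ

713.3 MJ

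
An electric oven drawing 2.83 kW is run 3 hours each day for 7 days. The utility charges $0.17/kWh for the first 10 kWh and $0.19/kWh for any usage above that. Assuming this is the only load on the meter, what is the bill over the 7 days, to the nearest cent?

Runtime = 3 h/day × 7 days = 21 h
Energy = 2.83 kW × 21 h = 59.43 kWh
Tier 1 (0–10 kWh): 10 × $0.17 = $1.7
Above 10 kWh: 49.43 × $0.19 = $9.3917
Bill = $11.09

$11.09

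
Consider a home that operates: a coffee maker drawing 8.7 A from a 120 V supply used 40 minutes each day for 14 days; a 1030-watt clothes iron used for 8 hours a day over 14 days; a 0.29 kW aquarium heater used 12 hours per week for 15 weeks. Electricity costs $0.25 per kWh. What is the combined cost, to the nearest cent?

$44.33

coffee maker: Power = 8.7 A × 120 V = 1044 W = 1.044 kW
coffee maker: Runtime = 40 min × 14 = 560 min = 9.333333… h
coffee maker: 1.044 kW × 9.333333… h = 9.744 kWh
clothes iron: Runtime = 8 h/day × 14 days = 112 h
clothes iron: 1.03 kW × 112 h = 115.36 kWh
aquarium heater: Runtime = 12 h/week × 15 weeks = 180 h
aquarium heater: 0.29 kW × 180 h = 52.2 kWh
Total energy = 177.304 kWh
Cost = 177.304 × $0.25 = $44.33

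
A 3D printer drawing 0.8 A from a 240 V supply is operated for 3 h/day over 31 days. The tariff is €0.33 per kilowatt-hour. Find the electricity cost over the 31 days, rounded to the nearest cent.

Power = 0.8 A × 240 V = 192 W = 0.192 kW
Runtime = 3 h/day × 31 days = 93 h
Energy = 0.192 kW × 93 h = 17.856 kWh
Cost = 17.856 kWh × €0.33/kWh = €5.89

€5.89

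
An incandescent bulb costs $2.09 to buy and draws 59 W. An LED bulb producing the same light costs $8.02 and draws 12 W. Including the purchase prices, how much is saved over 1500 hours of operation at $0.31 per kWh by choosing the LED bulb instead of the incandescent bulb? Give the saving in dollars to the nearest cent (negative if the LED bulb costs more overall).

$15.93

incandescent bulb: $2.09 + (59/1000) kW × 1500 h × $0.31 = $2.09 + $27.435 = $29.525
LED bulb: $8.02 + (12/1000) kW × 1500 h × $0.31 = $8.02 + $5.58 = $13.6
Saving = $29.525 − $13.6 = $15.925 → $15.93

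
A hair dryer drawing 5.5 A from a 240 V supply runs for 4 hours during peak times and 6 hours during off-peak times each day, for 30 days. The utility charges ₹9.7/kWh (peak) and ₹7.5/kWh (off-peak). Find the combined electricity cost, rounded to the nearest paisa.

Power = 5.5 A × 240 V = 1320 W = 1.32 kW
Peak energy = 1.32 kW × 4 h × 30 = 158.4 kWh
Off-peak energy = 1.32 kW × 6 h × 30 = 237.6 kWh
Cost = 158.4 × ₹9.7 + 237.6 × ₹7.5 = ₹1536.48 + ₹1782 = ₹3318.48

₹3318.48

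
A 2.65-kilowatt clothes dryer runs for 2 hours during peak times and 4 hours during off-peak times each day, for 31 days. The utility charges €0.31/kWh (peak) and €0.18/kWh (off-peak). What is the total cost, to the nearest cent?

Peak energy = 2.65 kW × 2 h × 31 = 164.3 kWh
Off-peak energy = 2.65 kW × 4 h × 31 = 328.6 kWh
Cost = 164.3 × €0.31 + 328.6 × €0.18 = €50.933 + €59.148 = €110.08

€110.08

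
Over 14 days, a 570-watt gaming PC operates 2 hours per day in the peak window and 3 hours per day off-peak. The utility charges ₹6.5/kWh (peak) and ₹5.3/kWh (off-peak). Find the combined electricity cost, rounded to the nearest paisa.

Peak energy = 0.57 kW × 2 h × 14 = 15.96 kWh
Off-peak energy = 0.57 kW × 3 h × 14 = 23.94 kWh
Cost = 15.96 × ₹6.5 + 23.94 × ₹5.3 = ₹103.74 + ₹126.882 = ₹230.62

₹230.62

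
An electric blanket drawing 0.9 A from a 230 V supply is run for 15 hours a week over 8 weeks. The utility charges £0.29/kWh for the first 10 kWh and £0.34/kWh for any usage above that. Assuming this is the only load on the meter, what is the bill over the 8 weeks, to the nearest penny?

£7.95

Power = 0.9 A × 230 V = 207 W = 0.207 kW
Runtime = 15 h/week × 8 weeks = 120 h
Energy = 0.207 kW × 120 h = 24.84 kWh
Tier 1 (0–10 kWh): 10 × £0.29 = £2.9
Above 10 kWh: 14.84 × £0.34 = £5.0456
Bill = £7.95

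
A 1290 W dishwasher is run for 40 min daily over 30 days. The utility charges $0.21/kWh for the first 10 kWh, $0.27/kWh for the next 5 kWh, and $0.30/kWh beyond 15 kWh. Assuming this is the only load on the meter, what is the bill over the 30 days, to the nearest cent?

Runtime = 40 min × 30 = 1200 min = 20 h
Energy = 1.29 kW × 20 h = 25.8 kWh
Tier 1 (0–10 kWh): 10 × $0.21 = $2.1
Tier 2 (10–15 kWh): 5 × $0.27 = $1.35
Above 15 kWh: 10.8 × $0.30 = $3.24
Bill = $6.69

$6.69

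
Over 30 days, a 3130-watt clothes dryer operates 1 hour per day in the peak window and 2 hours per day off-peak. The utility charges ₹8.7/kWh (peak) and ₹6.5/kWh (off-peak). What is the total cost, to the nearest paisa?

Peak energy = 3.13 kW × 1 h × 30 = 93.9 kWh
Off-peak energy = 3.13 kW × 2 h × 30 = 187.8 kWh
Cost = 93.9 × ₹8.7 + 187.8 × ₹6.5 = ₹816.93 + ₹1220.7 = ₹2037.63

₹2037.63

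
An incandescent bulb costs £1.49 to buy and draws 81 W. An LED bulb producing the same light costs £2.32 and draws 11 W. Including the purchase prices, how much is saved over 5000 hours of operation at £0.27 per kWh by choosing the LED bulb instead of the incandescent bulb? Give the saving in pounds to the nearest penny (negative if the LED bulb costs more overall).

incandescent bulb: £1.49 + (81/1000) kW × 5000 h × £0.27 = £1.49 + £109.35 = £110.84
LED bulb: £2.32 + (11/1000) kW × 5000 h × £0.27 = £2.32 + £14.85 = £17.17
Saving = £110.84 − £17.17 = £93.67

£93.67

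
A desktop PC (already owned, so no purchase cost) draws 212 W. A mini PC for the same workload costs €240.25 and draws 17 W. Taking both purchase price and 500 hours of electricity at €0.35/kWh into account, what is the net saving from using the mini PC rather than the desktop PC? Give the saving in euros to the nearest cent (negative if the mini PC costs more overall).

-€206.13

desktop PC: €0.00 + (212/1000) kW × 500 h × €0.35 = €0.00 + €37.1 = €37.1
mini PC: €240.25 + (17/1000) kW × 500 h × €0.35 = €240.25 + €2.975 = €243.225
Saving = €37.1 − €243.225 = −€206.125 → -€206.13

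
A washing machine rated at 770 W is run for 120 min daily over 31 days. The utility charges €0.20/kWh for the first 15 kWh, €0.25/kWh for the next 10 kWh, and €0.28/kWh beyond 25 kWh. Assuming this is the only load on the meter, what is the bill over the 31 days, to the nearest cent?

Runtime = 120 min × 31 = 3720 min = 62 h
Energy = 0.77 kW × 62 h = 47.74 kWh
Tier 1 (0–15 kWh): 15 × €0.20 = €3
Tier 2 (15–25 kWh): 10 × €0.25 = €2.5
Above 25 kWh: 22.74 × €0.28 = €6.3672
Bill = €11.87

€11.87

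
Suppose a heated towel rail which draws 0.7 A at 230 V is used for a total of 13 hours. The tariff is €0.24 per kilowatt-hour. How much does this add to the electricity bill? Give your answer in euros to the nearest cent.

Power = 0.7 A × 230 V = 161 W = 0.161 kW
Energy = 0.161 kW × 13 h = 2.093 kWh
Cost = 2.093 kWh × €0.24/kWh = €0.50

€0.50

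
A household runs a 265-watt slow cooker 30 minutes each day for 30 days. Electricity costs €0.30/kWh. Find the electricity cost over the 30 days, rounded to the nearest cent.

Runtime = 30 min × 30 = 900 min = 15 h
Energy = 0.265 kW × 15 h = 3.975 kWh
Cost = 3.975 kWh × €0.30/kWh = €1.19

€1.19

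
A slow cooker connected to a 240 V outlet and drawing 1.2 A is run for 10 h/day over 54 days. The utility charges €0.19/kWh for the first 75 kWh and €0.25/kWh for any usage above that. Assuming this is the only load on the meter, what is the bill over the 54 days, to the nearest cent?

Power = 1.2 A × 240 V = 288 W = 0.288 kW
Runtime = 10 h/day × 54 days = 540 h
Energy = 0.288 kW × 540 h = 155.52 kWh
Tier 1 (0–75 kWh): 75 × €0.19 = €14.25
Above 75 kWh: 80.52 × €0.25 = €20.13
Bill = €34.38

€34.38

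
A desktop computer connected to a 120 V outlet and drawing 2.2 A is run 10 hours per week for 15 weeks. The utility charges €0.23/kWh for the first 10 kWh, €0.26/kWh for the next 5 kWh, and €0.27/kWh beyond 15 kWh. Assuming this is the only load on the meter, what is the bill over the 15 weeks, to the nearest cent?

€10.24

Power = 2.2 A × 120 V = 264 W = 0.264 kW
Runtime = 10 h/week × 15 weeks = 150 h
Energy = 0.264 kW × 150 h = 39.6 kWh
Tier 1 (0–10 kWh): 10 × €0.23 = €2.3
Tier 2 (10–15 kWh): 5 × €0.26 = €1.3
Above 15 kWh: 24.6 × €0.27 = €6.642
Bill = €10.24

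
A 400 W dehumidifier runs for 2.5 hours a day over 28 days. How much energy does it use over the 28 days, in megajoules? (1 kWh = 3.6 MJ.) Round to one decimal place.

100.8 MJ

Runtime = 2.5 h/day × 28 days = 70 h
Energy = 0.4 kW × 70 h = 28 kWh
= 28 × 3.6 MJ = 100.8 MJ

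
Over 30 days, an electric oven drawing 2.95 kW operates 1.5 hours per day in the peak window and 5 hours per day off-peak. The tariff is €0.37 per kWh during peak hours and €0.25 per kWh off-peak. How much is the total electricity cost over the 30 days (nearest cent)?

Peak energy = 2.95 kW × 1.5 h × 30 = 132.75 kWh
Off-peak energy = 2.95 kW × 5 h × 30 = 442.5 kWh
Cost = 132.75 × €0.37 + 442.5 × €0.25 = €49.1175 + €110.625 = €159.74

€159.74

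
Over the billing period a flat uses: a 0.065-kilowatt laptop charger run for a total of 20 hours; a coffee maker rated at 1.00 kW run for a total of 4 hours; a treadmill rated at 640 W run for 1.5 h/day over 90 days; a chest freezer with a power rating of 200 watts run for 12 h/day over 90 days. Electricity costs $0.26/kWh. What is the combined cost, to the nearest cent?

laptop charger: 0.065 kW × 20 h = 1.3 kWh
coffee maker: 1 kW × 4 h = 4 kWh
treadmill: Runtime = 1.5 h/day × 90 days = 135 h
treadmill: 0.64 kW × 135 h = 86.4 kWh
chest freezer: Runtime = 12 h/day × 90 days = 1080 h
chest freezer: 0.2 kW × 1080 h = 216 kWh
Total energy = 307.7 kWh
Cost = 307.7 × $0.26 = $80.00

$80.00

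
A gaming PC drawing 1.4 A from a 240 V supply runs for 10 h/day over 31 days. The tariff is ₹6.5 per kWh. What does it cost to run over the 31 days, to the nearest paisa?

Power = 1.4 A × 240 V = 336 W = 0.336 kW
Runtime = 10 h/day × 31 days = 310 h
Energy = 0.336 kW × 310 h = 104.16 kWh
Cost = 104.16 kWh × ₹6.5/kWh = ₹677.04

₹677.04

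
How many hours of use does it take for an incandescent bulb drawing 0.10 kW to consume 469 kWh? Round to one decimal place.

4690.0 h

Hours = 469 kWh ÷ 0.1 kW = 4690.0 h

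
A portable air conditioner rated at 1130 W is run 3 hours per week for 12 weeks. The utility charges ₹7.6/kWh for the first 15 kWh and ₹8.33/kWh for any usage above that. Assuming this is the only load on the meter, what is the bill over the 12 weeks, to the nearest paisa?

Runtime = 3 h/week × 12 weeks = 36 h
Energy = 1.13 kW × 36 h = 40.68 kWh
Tier 1 (0–15 kWh): 15 × ₹7.6 = ₹114
Above 15 kWh: 25.68 × ₹8.33 = ₹213.9144
Bill = ₹327.91

₹327.91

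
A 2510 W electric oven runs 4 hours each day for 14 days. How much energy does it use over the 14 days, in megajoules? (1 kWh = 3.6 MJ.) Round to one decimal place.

506.0 MJ

Runtime = 4 h/day × 14 days = 56 h
Energy = 2.51 kW × 56 h = 140.56 kWh
= 140.56 × 3.6 MJ = 506.0 MJ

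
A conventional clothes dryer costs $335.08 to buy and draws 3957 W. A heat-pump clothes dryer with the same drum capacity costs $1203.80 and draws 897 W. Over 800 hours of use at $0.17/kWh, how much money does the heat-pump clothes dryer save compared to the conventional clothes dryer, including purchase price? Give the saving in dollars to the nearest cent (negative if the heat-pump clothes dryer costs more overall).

-$452.56

conventional clothes dryer: $335.08 + (3957/1000) kW × 800 h × $0.17 = $335.08 + $538.152 = $873.232
heat-pump clothes dryer: $1203.80 + (897/1000) kW × 800 h × $0.17 = $1203.80 + $121.992 = $1325.792
Saving = $873.232 − $1325.792 = −$452.56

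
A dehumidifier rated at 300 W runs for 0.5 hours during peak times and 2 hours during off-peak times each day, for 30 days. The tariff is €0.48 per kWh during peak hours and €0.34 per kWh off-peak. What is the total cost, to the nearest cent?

€8.28

Peak energy = 0.3 kW × 0.5 h × 30 = 4.5 kWh
Off-peak energy = 0.3 kW × 2 h × 30 = 18 kWh
Cost = 4.5 × €0.48 + 18 × €0.34 = €2.16 + €6.12 = €8.28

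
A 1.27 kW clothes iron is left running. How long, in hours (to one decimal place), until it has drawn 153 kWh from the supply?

Hours = 153 kWh ÷ 1.27 kW = 120.5 h

120.5 h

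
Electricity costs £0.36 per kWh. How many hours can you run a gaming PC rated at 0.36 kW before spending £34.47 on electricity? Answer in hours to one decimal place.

Energy available = £34.47 ÷ £0.36/kWh = 95.75 kWh
Hours = 95.75 kWh ÷ 0.36 kW = 266.0 h

266.0 h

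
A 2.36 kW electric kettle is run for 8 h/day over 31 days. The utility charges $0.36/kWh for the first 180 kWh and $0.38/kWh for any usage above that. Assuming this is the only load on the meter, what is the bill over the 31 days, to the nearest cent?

Runtime = 8 h/day × 31 days = 248 h
Energy = 2.36 kW × 248 h = 585.28 kWh
Tier 1 (0–180 kWh): 180 × $0.36 = $64.8
Above 180 kWh: 405.28 × $0.38 = $154.0064
Bill = $218.81

$218.81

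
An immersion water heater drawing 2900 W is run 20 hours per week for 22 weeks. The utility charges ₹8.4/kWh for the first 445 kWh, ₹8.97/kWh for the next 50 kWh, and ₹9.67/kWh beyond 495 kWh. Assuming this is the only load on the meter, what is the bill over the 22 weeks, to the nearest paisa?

₹11738.77

Runtime = 20 h/week × 22 weeks = 440 h
Energy = 2.9 kW × 440 h = 1276 kWh
Tier 1 (0–445 kWh): 445 × ₹8.4 = ₹3738
Tier 2 (445–495 kWh): 50 × ₹8.97 = ₹448.5
Above 495 kWh: 781 × ₹9.67 = ₹7552.27
Bill = ₹11738.77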